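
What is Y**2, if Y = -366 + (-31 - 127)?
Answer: 274576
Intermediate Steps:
Y = -524 (Y = -366 - 158 = -524)
Y**2 = (-524)**2 = 274576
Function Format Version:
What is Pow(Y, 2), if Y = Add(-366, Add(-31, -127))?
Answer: 274576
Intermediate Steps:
Y = -524 (Y = Add(-366, -158) = -524)
Pow(Y, 2) = Pow(-524, 2) = 274576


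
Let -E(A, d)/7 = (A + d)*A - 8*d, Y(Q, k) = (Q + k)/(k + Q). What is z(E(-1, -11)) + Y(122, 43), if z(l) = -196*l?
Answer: 137201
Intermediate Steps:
Y(Q, k) = 1 (Y(Q, k) = (Q + k)/(Q + k) = 1)
E(A, d) = 56*d - 7*A*(A + d) (E(A, d) = -7*((A + d)*A - 8*d) = -7*(A*(A + d) - 8*d) = -7*(-8*d + A*(A + d)) = 56*d - 7*A*(A + d))
z(l) = -196*l
z(E(-1, -11)) + Y(122, 43) = -196*(-7*(-1)**2 + 56*(-11) - 7*(-1)*(-11)) + 1 = -196*(-7*1 - 616 - 77) + 1 = -196*(-7 - 616 - 77) + 1 = -196*(-700) + 1 = 137200 + 1 = 137201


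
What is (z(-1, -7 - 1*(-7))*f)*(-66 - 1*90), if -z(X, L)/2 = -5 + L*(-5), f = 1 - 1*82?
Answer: 126360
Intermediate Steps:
f = -81 (f = 1 - 82 = -81)
z(X, L) = 10 + 10*L (z(X, L) = -2*(-5 + L*(-5)) = -2*(-5 - 5*L) = 10 + 10*L)
(z(-1, -7 - 1*(-7))*f)*(-66 - 1*90) = ((10 + 10*(-7 - 1*(-7)))*(-81))*(-66 - 1*90) = ((10 + 10*(-7 + 7))*(-81))*(-66 - 90) = ((10 + 10*0)*(-81))*(-156) = ((10 + 0)*(-81))*(-156) = (10*(-81))*(-156) = -810*(-156) = 126360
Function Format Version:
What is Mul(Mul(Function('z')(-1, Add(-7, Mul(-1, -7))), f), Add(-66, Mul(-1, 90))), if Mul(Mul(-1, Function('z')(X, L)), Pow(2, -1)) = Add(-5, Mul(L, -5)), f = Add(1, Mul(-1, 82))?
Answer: 126360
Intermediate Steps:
f = -81 (f = Add(1, -82) = -81)
Function('z')(X, L) = Add(10, Mul(10, L)) (Function('z')(X, L) = Mul(-2, Add(-5, Mul(L, -5))) = Mul(-2, Add(-5, Mul(-5, L))) = Add(10, Mul(10, L)))
Mul(Mul(Function('z')(-1, Add(-7, Mul(-1, -7))), f), Add(-66, Mul(-1, 90))) = Mul(Mul(Add(10, Mul(10, Add(-7, Mul(-1, -7)))), -81), Add(-66, Mul(-1, 90))) = Mul(Mul(Add(10, Mul(10, Add(-7, 7))), -81), Add(-66, -90)) = Mul(Mul(Add(10, Mul(10, 0)), -81), -156) = Mul(Mul(Add(10, 0), -81), -156) = Mul(Mul(10, -81), -156) = Mul(-810, -156) = 126360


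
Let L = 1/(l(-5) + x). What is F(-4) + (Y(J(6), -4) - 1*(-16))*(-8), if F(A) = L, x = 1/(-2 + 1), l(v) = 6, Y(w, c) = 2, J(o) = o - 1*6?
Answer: -719/5 ≈ -143.80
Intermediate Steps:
J(o) = -6 + o (J(o) = o - 6 = -6 + o)
x = -1 (x = 1/(-1) = -1)
L = 1/5 (L = 1/(6 - 1) = 1/5 ≈ 0.20000)
F(A) = 1/5
F(-4) + (Y(J(6), -4) - 1*(-16))*(-8) = 1/5 + (2 - 1*(-16))*(-8) = 1/5 + (2 + 16)*(-8) = 1/5 + 18*(-8) = 1/5 - 144 = -719/5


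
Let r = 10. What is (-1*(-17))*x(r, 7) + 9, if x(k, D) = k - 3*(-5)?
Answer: 434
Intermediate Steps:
x(k, D) = 15 + k (x(k, D) = k + 15 = 15 + k)
(-1*(-17))*x(r, 7) + 9 = (-1*(-17))*(15 + 10) + 9 = 17*25 + 9 = 425 + 9 = 434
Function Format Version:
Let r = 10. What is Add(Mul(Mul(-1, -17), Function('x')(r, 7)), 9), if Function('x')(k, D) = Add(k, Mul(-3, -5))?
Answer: 434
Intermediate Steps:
Function('x')(k, D) = Add(15, k) (Function('x')(k, D) = Add(k, 15) = Add(15, k))
Add(Mul(Mul(-1, -17), Function('x')(r, 7)), 9) = Add(Mul(Mul(-1, -17), Add(15, 10)), 9) = Add(Mul(17, 25), 9) = Add(425, 9) = 434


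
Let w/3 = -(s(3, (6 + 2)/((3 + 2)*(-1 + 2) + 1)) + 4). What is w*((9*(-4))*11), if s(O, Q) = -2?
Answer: 2376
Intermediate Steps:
w = -6 (w = 3*(-(-2 + 4)) = 3*(-1*2) = 3*(-2) = -6)
w*((9*(-4))*11) = -6*9*(-4)*11 = -(-216)*11 = -6*(-396) = 2376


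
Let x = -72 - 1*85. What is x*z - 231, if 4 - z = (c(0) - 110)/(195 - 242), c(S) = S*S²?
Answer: -23103/47 ≈ -491.55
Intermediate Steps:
c(S) = S³
z = 78/47 (z = 4 - (0³ - 110)/(195 - 242) = 4 - (0 - 110)/(-47) = 4 - (-110)*(-1)/47 = 4 - 1*110/47 = 4 - 110/47 = 78/47 ≈ 1.6596)
x = -157 (x = -72 - 85 = -157)
x*z - 231 = -157*78/47 - 231 = -12246/47 - 231 = -23103/47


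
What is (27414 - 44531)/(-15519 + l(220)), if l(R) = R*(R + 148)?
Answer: -17117/65441 ≈ -0.26156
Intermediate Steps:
l(R) = R*(148 + R)
(27414 - 44531)/(-15519 + l(220)) = (27414 - 44531)/(-15519 + 220*(148 + 220)) = -17117/(-15519 + 220*368) = -17117/(-15519 + 80960) = -17117/65441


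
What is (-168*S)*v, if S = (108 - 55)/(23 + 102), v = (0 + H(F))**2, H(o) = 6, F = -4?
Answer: -320544/125 ≈ -2564.4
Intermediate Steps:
v = 36 (v = (0 + 6)**2 = 6**2 = 36)
S = 53/125 ≈ 0.42400
(-168*S)*v = -168*53/125*36 = -8904/125*36 = -320544/125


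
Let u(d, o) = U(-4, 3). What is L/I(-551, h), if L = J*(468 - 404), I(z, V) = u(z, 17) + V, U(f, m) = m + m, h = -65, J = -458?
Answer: 29312/59 ≈ 496.81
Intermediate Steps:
U(f, m) = 2*m
u(d, o) = 6 (u(d, o) = 2*3 = 6)
I(z, V) = 6 + V
L = -29312 (L = -458*(468 - 404) = -458*64 = -29312)
L/I(-551, h) = -29312/(6 - 65) = -29312/(-59) = -29312*(-1/59) = 29312/59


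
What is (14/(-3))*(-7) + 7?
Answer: 119/3 ≈ 39.667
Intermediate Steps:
(14/(-3))*(-7) + 7 = (14*(-1/3))*(-7) + 7 = -14/3*(-7) + 7 = 98/3 + 7 = 119/3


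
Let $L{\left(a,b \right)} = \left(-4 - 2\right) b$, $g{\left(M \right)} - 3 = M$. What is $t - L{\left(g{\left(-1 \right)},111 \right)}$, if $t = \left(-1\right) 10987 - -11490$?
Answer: $1169$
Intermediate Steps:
$g{\left(M \right)} = 3 + M$
$t = 503$ ($t = -10987 + 11490 = 503$)
$L{\left(a,b \right)} = - 6 b$
$t - L{\left(g{\left(-1 \right)},111 \right)} = 503 - \left(-6\right) 111 = 503 - -666 = 503 + 666 = 1169$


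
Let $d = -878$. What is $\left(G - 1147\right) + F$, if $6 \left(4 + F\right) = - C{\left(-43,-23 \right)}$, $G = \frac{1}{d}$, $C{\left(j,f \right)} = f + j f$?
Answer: $- \frac{1151937}{878} \approx -1312.0$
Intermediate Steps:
$C{\left(j,f \right)} = f + f j$
$G = - \frac{1}{878}$ ($G = \frac{1}{-878} = - \frac{1}{878} \approx -0.001139$)
$F = -165$ ($F = -4 + \frac{\left(-1\right) \left(- 23 \left(1 - 43\right)\right)}{6} = -4 + \frac{\left(-1\right) \left(\left(-23\right) \left(-42\right)\right)}{6} = -4 + \frac{\left(-1\right) 966}{6} = -4 + \frac{1}{6} \left(-966\right) = -4 - 161 = -165$)
$\left(G - 1147\right) + F = \left(- \frac{1}{878} - 1147\right) - 165 = - \frac{1007067}{878} - 165 = - \frac{1151937}{878}$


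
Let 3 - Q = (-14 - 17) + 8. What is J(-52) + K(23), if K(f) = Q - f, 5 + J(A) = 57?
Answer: 55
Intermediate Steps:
J(A) = 52 (J(A) = -5 + 57 = 52)
Q = 26 (Q = 3 - ((-14 - 17) + 8) = 3 - (-31 + 8) = 3 - 1*(-23) = 3 + 23 = 26)
K(f) = 26 - f
J(-52) + K(23) = 52 + (26 - 1*23) = 52 + (26 - 23) = 52 + 3 = 55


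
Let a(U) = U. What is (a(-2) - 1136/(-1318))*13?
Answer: -9750/659 ≈ -14.795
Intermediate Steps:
(a(-2) - 1136/(-1318))*13 = (-2 - 1136/(-1318))*13 = (-2 - 1136*(-1/1318))*13 = (-2 + 568/659)*13 = -750/659*13 = -9750/659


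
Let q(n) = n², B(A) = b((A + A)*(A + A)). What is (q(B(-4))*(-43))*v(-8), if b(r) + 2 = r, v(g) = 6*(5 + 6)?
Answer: -10909272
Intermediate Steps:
v(g) = 66 (v(g) = 6*11 = 66)
b(r) = -2 + r
B(A) = -2 + 4*A² (B(A) = -2 + (A + A)*(A + A) = -2 + (2*A)*(2*A) = -2 + 4*A²)
(q(B(-4))*(-43))*v(-8) = ((-2 + 4*(-4)²)²*(-43))*66 = ((-2 + 4*16)²*(-43))*66 = ((-2 + 64)²*(-43))*66 = (62²*(-43))*66 = (3844*(-43))*66 = -165292*66 = -10909272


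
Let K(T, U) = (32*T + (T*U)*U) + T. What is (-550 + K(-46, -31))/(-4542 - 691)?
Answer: 46274/5233 ≈ 8.8427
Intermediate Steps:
K(T, U) = 33*T + T*U² (K(T, U) = (32*T + T*U²) + T = 33*T + T*U²)
(-550 + K(-46, -31))/(-4542 - 691) = (-550 - 46*(33 + (-31)²))/(-4542 - 691) = (-550 - 46*(33 + 961))/(-5233) = (-550 - 46*994)*(-1/5233) = (-550 - 45724)*(-1/5233) = -46274*(-1/5233) = 46274/5233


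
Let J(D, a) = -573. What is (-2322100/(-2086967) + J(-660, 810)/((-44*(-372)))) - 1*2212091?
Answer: -25187944097824729/11386491952 ≈ -2.2121e+6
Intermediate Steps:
(-2322100/(-2086967) + J(-660, 810)/((-44*(-372)))) - 1*2212091 = (-2322100/(-2086967) - 573/((-44*(-372)))) - 1*2212091 = (-2322100*(-1/2086967) - 573/16368) - 2212091 = (2322100/2086967 - 573*1/16368) - 2212091 = (2322100/2086967 - 191/5456) - 2212091 = 12270766903/11386491952 - 2212091 = -25187944097824729/11386491952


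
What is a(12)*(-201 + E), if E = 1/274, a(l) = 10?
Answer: -275365/137 ≈ -2010.0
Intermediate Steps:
E = 1/274 ≈ 0.0036496
a(12)*(-201 + E) = 10*(-201 + 1/274) = 10*(-55073/274) = -275365/137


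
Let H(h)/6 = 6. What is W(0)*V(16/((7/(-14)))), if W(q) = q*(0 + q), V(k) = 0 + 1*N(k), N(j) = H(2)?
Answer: 0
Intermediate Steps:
H(h) = 36 (H(h) = 6*6 = 36)
N(j) = 36
V(k) = 36 (V(k) = 0 + 1*36 = 0 + 36 = 36)
W(q) = q**2 (W(q) = q*q = q**2)
W(0)*V(16/((7/(-14)))) = 0**2*36 = 0*36 = 0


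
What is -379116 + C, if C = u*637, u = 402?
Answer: -123042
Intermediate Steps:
C = 256074 (C = 402*637 = 256074)
-379116 + C = -379116 + 256074 = -123042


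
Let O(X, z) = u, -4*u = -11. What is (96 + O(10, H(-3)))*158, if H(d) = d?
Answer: 31205/2 ≈ 15603.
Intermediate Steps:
u = 11/4 (u = -¼*(-11) = 11/4 ≈ 2.7500)
O(X, z) = 11/4
(96 + O(10, H(-3)))*158 = (96 + 11/4)*158 = (395/4)*158 = 31205/2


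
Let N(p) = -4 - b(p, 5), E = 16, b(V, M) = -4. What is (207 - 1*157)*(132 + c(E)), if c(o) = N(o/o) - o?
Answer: 5800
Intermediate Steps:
N(p) = 0 (N(p) = -4 - 1*(-4) = -4 + 4 = 0)
c(o) = -o (c(o) = 0 - o = -o)
(207 - 1*157)*(132 + c(E)) = (207 - 1*157)*(132 - 1*16) = (207 - 157)*(132 - 16) = 50*116 = 5800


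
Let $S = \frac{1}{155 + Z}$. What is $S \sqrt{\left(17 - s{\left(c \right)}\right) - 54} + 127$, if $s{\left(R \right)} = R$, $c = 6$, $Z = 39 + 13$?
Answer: $127 + \frac{i \sqrt{43}}{207} \approx 127.0 + 0.031678 i$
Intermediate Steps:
$Z = 52$
$S = \frac{1}{207}$ ($S = \frac{1}{155 + 52} = \frac{1}{207} \approx 0.0048309$)
$S \sqrt{\left(17 - s{\left(c \right)}\right) - 54} + 127 = \frac{\sqrt{\left(17 - 6\right) - 54}}{207} + 127 = \frac{\sqrt{11 - 54}}{207} + 127 = \frac{\sqrt{-43}}{207} + 127 = \frac{i \sqrt{43}}{207} + 127 = 127 + \frac{i \sqrt{43}}{207}$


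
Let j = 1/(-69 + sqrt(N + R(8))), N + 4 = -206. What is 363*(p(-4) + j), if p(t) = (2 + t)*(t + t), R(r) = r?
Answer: 28800057/4963 - 363*I*sqrt(202)/4963 ≈ 5803.0 - 1.0395*I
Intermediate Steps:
p(t) = 2*t*(2 + t) (p(t) = (2 + t)*(2*t) = 2*t*(2 + t))
N = -210 (N = -4 - 206 = -210)
j = 1/(-69 + I*sqrt(202)) (j = 1/(-69 + sqrt(-210 + 8)) = 1/(-69 + sqrt(-202)) = 1/(-69 + I*sqrt(202)) ≈ -0.013903 - 0.0028637*I)
363*(p(-4) + j) = 363*(2*(-4)*(2 - 4) + (-69/4963 - I*sqrt(202)/4963)) = 363*(2*(-4)*(-2) + (-69/4963 - I*sqrt(202)/4963)) = 363*(16 + (-69/4963 - I*sqrt(202)/4963)) = 363*(79339/4963 - I*sqrt(202)/4963) = 28800057/4963 - 363*I*sqrt(202)/4963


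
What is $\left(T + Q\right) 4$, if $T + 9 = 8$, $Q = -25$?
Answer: $-104$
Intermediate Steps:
$T = -1$ ($T = -9 + 8 = -1$)
$\left(T + Q\right) 4 = \left(-1 - 25\right) 4 = \left(-26\right) 4 = -104$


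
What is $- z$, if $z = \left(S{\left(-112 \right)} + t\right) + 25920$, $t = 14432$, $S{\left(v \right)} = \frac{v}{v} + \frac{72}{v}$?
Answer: $- \frac{564933}{14} \approx -40352.0$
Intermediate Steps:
$S{\left(v \right)} = 1 + \frac{72}{v}$
$z = \frac{564933}{14}$ ($z = \left(\frac{72 - 112}{-112} + 14432\right) + 25920 = \left(\left(- \frac{1}{112}\right) \left(-40\right) + 14432\right) + 25920 = \left(\frac{5}{14} + 14432\right) + 25920 = \frac{202053}{14} + 25920 = \frac{564933}{14} \approx 40352.0$)
$- z = \left(-1\right) \frac{564933}{14} = - \frac{564933}{14}$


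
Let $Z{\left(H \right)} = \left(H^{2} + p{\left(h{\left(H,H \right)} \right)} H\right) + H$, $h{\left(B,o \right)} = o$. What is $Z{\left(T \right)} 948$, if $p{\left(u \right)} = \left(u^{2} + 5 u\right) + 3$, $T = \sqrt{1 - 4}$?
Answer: $-17064 + 948 i \sqrt{3} \approx -17064.0 + 1642.0 i$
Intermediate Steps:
$T = i \sqrt{3}$ ($T = \sqrt{-3} = i \sqrt{3} \approx 1.732 i$)
$p{\left(u \right)} = 3 + u^{2} + 5 u$
$Z{\left(H \right)} = H + H^{2} + H \left(3 + H^{2} + 5 H\right)$ ($Z{\left(H \right)} = \left(H^{2} + \left(3 + H^{2} + 5 H\right) H\right) + H = \left(H^{2} + H \left(3 + H^{2} + 5 H\right)\right) + H = H + H^{2} + H \left(3 + H^{2} + 5 H\right)$)
$Z{\left(T \right)} 948 = i \sqrt{3} \left(4 + \left(i \sqrt{3}\right)^{2} + 6 i \sqrt{3}\right) 948 = i \sqrt{3} \left(4 - 3 + 6 i \sqrt{3}\right) 948 = i \sqrt{3} \left(1 + 6 i \sqrt{3}\right) 948 = 948 i \sqrt{3} \left(1 + 6 i \sqrt{3}\right)$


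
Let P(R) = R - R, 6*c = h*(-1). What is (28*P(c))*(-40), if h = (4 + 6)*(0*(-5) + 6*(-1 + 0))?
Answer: 0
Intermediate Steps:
h = -60 (h = 10*(0 + 6*(-1)) = 10*(0 - 6) = 10*(-6) = -60)
c = 10 (c = (-60*(-1))/6 = (1/6)*60 = 10)
P(R) = 0
(28*P(c))*(-40) = (28*0)*(-40) = 0*(-40) = 0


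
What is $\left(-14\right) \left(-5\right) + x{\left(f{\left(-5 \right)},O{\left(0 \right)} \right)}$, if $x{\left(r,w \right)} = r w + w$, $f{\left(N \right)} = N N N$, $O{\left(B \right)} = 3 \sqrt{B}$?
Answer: $70$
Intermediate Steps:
$f{\left(N \right)} = N^{3}$ ($f{\left(N \right)} = N^{2} N = N^{3}$)
$x{\left(r,w \right)} = w + r w$
$\left(-14\right) \left(-5\right) + x{\left(f{\left(-5 \right)},O{\left(0 \right)} \right)} = \left(-14\right) \left(-5\right) + 3 \sqrt{0} \left(1 + \left(-5\right)^{3}\right) = 70 + 3 \cdot 0 \left(1 - 125\right) = 70 + 0 \left(-124\right) = 70 + 0 = 70$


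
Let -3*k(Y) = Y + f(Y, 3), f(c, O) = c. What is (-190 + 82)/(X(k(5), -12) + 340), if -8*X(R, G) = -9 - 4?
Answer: -288/911 ≈ -0.31614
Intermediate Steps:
k(Y) = -2*Y/3 (k(Y) = -(Y + Y)/3 = -2*Y/3)
X(R, G) = 13/8 (X(R, G) = -(-9 - 4)/8 = -⅛*(-13) = 13/8)
(-190 + 82)/(X(k(5), -12) + 340) = (-190 + 82)/(13/8 + 340) = -108/2733/8 = -108*8/2733 = -288/911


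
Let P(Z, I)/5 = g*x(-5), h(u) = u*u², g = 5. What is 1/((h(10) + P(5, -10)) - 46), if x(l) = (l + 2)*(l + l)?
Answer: 1/1704 ≈ 0.00058685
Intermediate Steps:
x(l) = 2*l*(2 + l) (x(l) = (2 + l)*(2*l) = 2*l*(2 + l))
h(u) = u³
P(Z, I) = 750 (P(Z, I) = 5*(5*(2*(-5)*(2 - 5))) = 5*(5*(2*(-5)*(-3))) = 5*(5*30) = 5*150 = 750)
1/((h(10) + P(5, -10)) - 46) = 1/((10³ + 750) - 46) = 1/((1000 + 750) - 46) = 1/(1750 - 46) = 1/1704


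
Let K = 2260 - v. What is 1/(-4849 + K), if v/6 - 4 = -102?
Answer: -1/2001 ≈ -0.00049975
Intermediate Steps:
v = -588 (v = 24 + 6*(-102) = 24 - 612 = -588)
K = 2848 (K = 2260 - 1*(-588) = 2260 + 588 = 2848)
1/(-4849 + K) = 1/(-4849 + 2848) = 1/(-2001) = -1/2001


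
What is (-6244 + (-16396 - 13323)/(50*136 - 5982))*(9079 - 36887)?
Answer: 71429172144/409 ≈ 1.7464e+8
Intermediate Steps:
(-6244 + (-16396 - 13323)/(50*136 - 5982))*(9079 - 36887) = (-6244 - 29719/(6800 - 5982))*(-27808) = (-6244 - 29719/818)*(-27808) = -5137311/818*(-27808) = 71429172144/409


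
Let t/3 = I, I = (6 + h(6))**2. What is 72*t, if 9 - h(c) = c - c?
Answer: 48600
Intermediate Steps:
h(c) = 9 (h(c) = 9 - (c - c) = 9 - 1*0 = 9 + 0 = 9)
I = 225 (I = (6 + 9)**2 = 15**2 = 225)
t = 675 (t = 3*225 = 675)
72*t = 72*675 = 48600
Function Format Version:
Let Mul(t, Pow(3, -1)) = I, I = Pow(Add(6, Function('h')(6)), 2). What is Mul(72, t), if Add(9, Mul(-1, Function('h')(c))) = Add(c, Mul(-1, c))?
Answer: 48600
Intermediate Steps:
Function('h')(c) = 9 (Function('h')(c) = Add(9, Mul(-1, Add(c, Mul(-1, c)))) = Add(9, Mul(-1, 0)) = Add(9, 0) = 9)
I = 225 (I = Pow(Add(6, 9), 2) = Pow(15, 2) = 225)
t = 675 (t = Mul(3, 225) = 675)
Mul(72, t) = Mul(72, 675) = 48600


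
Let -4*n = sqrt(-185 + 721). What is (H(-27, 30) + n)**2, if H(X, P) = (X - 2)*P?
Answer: (1740 + sqrt(134))**2/4 ≈ 7.6700e+5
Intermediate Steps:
n = -sqrt(134)/2 (n = -sqrt(-185 + 721)/4 = -sqrt(134)/2 ≈ -5.7879)
H(X, P) = P*(-2 + X) (H(X, P) = (-2 + X)*P = P*(-2 + X))
(H(-27, 30) + n)**2 = (30*(-2 - 27) - sqrt(134)/2)**2 = (30*(-29) - sqrt(134)/2)**2 = (-870 - sqrt(134)/2)**2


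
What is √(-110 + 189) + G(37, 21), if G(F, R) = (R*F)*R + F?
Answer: 16354 + √79 ≈ 16363.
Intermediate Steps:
G(F, R) = F + F*R² (G(F, R) = (F*R)*R + F = F*R² + F = F + F*R²)
√(-110 + 189) + G(37, 21) = √(-110 + 189) + 37*(1 + 21²) = √79 + 37*(1 + 441) = √79 + 37*442 = √79 + 16354 = 16354 + √79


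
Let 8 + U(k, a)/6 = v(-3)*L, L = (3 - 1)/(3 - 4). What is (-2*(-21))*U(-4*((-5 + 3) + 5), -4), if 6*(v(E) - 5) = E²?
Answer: -5292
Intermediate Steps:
v(E) = 5 + E²/6
L = -2 (L = 2/(-1) = 2*(-1) = -2)
U(k, a) = -126 (U(k, a) = -48 + 6*((5 + (⅙)*(-3)²)*(-2)) = -48 + 6*((5 + (⅙)*9)*(-2)) = -48 + 6*((5 + 3/2)*(-2)) = -48 + 6*((13/2)*(-2)) = -48 + 6*(-13) = -48 - 78 = -126)
(-2*(-21))*U(-4*((-5 + 3) + 5), -4) = -2*(-21)*(-126) = 42*(-126) = -5292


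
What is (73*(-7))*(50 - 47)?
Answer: -1533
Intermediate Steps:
(73*(-7))*(50 - 47) = -511*3 = -1533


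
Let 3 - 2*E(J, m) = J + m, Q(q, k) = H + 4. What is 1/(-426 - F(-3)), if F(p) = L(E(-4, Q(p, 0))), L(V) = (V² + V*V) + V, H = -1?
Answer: -1/436 ≈ -0.0022936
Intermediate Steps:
Q(q, k) = 3 (Q(q, k) = -1 + 4 = 3)
E(J, m) = 3/2 - J/2 - m/2 (E(J, m) = 3/2 - (J + m)/2 = 3/2 + (-J/2 - m/2) = 3/2 - J/2 - m/2)
L(V) = V + 2*V² (L(V) = (V² + V²) + V = 2*V² + V = V + 2*V²)
F(p) = 10 (F(p) = (3/2 - ½*(-4) - ½*3)*(1 + 2*(3/2 - ½*(-4) - ½*3)) = (3/2 + 2 - 3/2)*(1 + 2*(3/2 + 2 - 3/2)) = 2*(1 + 2*2) = 2*(1 + 4) = 2*5 = 10)
1/(-426 - F(-3)) = 1/(-426 - 1*10) = 1/(-426 - 10) = 1/(-436) = -1/436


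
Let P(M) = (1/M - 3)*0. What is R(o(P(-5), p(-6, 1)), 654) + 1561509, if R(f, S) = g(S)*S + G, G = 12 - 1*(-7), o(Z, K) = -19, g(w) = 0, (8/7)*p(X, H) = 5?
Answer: 1561528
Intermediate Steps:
p(X, H) = 35/8 (p(X, H) = (7/8)*5 = 35/8)
P(M) = 0 (P(M) = (1/M - 3)*0 = (-3 + 1/M)*0 = 0)
G = 19 (G = 12 + 7 = 19)
R(f, S) = 19 (R(f, S) = 0*S + 19 = 0 + 19 = 19)
R(o(P(-5), p(-6, 1)), 654) + 1561509 = 19 + 1561509 = 1561528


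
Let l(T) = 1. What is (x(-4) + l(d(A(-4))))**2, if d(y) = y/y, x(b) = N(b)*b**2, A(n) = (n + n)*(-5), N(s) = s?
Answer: 3969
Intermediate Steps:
A(n) = -10*n (A(n) = (2*n)*(-5) = -10*n)
x(b) = b**3 (x(b) = b*b**2 = b**3)
d(y) = 1
(x(-4) + l(d(A(-4))))**2 = ((-4)**3 + 1)**2 = (-64 + 1)**2 = (-63)**2 = 3969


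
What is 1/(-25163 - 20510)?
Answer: -1/45673 ≈ -2.1895e-5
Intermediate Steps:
1/(-25163 - 20510) = 1/(-45673) = -1/45673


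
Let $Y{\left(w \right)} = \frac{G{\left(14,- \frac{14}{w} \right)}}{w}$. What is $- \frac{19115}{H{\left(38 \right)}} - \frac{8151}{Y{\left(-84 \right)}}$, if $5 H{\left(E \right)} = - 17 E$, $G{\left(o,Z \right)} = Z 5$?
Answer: $\frac{2654313059}{3230} \approx 8.2177 \cdot 10^{5}$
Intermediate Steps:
$G{\left(o,Z \right)} = 5 Z$
$Y{\left(w \right)} = - \frac{70}{w^{2}}$ ($Y{\left(w \right)} = \frac{5 \left(- \frac{14}{w}\right)}{w} = \frac{\left(-70\right) \frac{1}{w}}{w} = - \frac{70}{w^{2}}$)
$H{\left(E \right)} = - \frac{17 E}{5}$ ($H{\left(E \right)} = \frac{\left(-17\right) E}{5} = - \frac{17 E}{5}$)
$- \frac{19115}{H{\left(38 \right)}} - \frac{8151}{Y{\left(-84 \right)}} = - \frac{19115}{\left(- \frac{17}{5}\right) 38} - \frac{8151}{\left(-70\right) \frac{1}{7056}} = - \frac{19115}{- \frac{646}{5}} - \frac{8151}{\left(-70\right) \frac{1}{7056}} = \left(-19115\right) \left(- \frac{5}{646}\right) - \frac{8151}{- \frac{5}{504}} = \frac{95575}{646} - - \frac{4108104}{5} = \frac{95575}{646} + \frac{4108104}{5} = \frac{2654313059}{3230}$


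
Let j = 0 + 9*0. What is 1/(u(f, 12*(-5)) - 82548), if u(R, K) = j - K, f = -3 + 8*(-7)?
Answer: -1/82488 ≈ -1.2123e-5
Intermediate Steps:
f = -59 (f = -3 - 56 = -59)
j = 0 (j = 0 + 0 = 0)
u(R, K) = -K (u(R, K) = 0 - K = -K)
1/(u(f, 12*(-5)) - 82548) = 1/(-12*(-5) - 82548) = 1/(-1*(-60) - 82548) = 1/(60 - 82548) = 1/(-82488) = -1/82488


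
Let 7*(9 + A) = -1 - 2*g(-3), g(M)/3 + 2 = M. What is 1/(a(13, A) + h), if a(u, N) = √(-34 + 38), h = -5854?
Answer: -1/5852 ≈ -0.00017088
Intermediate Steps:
g(M) = -6 + 3*M
A = -34/7 (A = -9 + (-1 - 2*(-6 + 3*(-3)))/7 = -9 + (-1 - 2*(-6 - 9))/7 = -9 + (-1 - 2*(-15))/7 = -9 + (-1 + 30)/7 = -9 + (⅐)*29 = -9 + 29/7 = -34/7 ≈ -4.8571)
a(u, N) = 2 (a(u, N) = √4 = 2)
1/(a(13, A) + h) = 1/(2 - 5854) = 1/(-5852) = -1/5852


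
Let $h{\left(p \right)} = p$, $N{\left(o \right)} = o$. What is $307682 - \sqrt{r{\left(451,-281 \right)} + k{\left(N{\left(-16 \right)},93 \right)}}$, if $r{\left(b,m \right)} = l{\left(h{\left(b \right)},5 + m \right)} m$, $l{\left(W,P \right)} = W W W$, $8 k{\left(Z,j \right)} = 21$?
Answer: $307682 - \frac{i \sqrt{412435394054}}{4} \approx 3.0768 \cdot 10^{5} - 1.6055 \cdot 10^{5} i$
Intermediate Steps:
$k{\left(Z,j \right)} = \frac{21}{8}$ ($k{\left(Z,j \right)} = \frac{1}{8} \cdot 21 = \frac{21}{8}$)
$l{\left(W,P \right)} = W^{3}$ ($l{\left(W,P \right)} = W^{2} W = W^{3}$)
$r{\left(b,m \right)} = m b^{3}$ ($r{\left(b,m \right)} = b^{3} m = m b^{3}$)
$307682 - \sqrt{r{\left(451,-281 \right)} + k{\left(N{\left(-16 \right)},93 \right)}} = 307682 - \sqrt{- 281 \cdot 451^{3} + \frac{21}{8}} = 307682 - \sqrt{\left(-281\right) 91733851 + \frac{21}{8}} = 307682 - \sqrt{-25777212131 + \frac{21}{8}} = 307682 - \sqrt{- \frac{206217697027}{8}} = 307682 - \frac{i \sqrt{412435394054}}{4}$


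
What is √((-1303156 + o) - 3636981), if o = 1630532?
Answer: I*√3309605 ≈ 1819.2*I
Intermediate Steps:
√((-1303156 + o) - 3636981) = √((-1303156 + 1630532) - 3636981) = √(327376 - 3636981) = √(-3309605) = I*√3309605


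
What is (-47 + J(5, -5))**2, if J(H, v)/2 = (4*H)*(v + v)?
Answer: 199809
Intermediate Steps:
J(H, v) = 16*H*v (J(H, v) = 2*((4*H)*(v + v)) = 2*((4*H)*(2*v)) = 2*(8*H*v) = 16*H*v)
(-47 + J(5, -5))**2 = (-47 + 16*5*(-5))**2 = (-47 - 400)**2 = (-447)**2 = 199809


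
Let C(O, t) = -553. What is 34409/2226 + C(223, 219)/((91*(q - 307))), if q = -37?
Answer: 77026451/4977336 ≈ 15.475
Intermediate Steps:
34409/2226 + C(223, 219)/((91*(q - 307))) = 34409/2226 - 553*1/(91*(-37 - 307)) = 34409*(1/2226) - 553/(91*(-344)) = 34409/2226 - 553/(-31304) = 34409/2226 - 553*(-1/31304) = 34409/2226 + 79/4472 = 77026451/4977336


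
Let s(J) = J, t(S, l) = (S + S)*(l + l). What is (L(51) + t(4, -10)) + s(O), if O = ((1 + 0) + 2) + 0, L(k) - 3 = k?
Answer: -103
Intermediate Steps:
L(k) = 3 + k
O = 3 (O = (1 + 2) + 0 = 3 + 0 = 3)
t(S, l) = 4*S*l (t(S, l) = (2*S)*(2*l) = 4*S*l)
(L(51) + t(4, -10)) + s(O) = ((3 + 51) + 4*4*(-10)) + 3 = (54 - 160) + 3 = -106 + 3 = -103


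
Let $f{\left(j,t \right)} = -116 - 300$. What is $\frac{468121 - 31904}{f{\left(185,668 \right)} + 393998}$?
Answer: $\frac{436217}{393582} \approx 1.1083$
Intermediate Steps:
$f{\left(j,t \right)} = -416$
$\frac{468121 - 31904}{f{\left(185,668 \right)} + 393998} = \frac{468121 - 31904}{-416 + 393998} = \frac{436217}{393582}$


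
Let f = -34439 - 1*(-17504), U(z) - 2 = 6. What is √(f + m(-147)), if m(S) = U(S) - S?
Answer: 2*I*√4195 ≈ 129.54*I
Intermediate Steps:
U(z) = 8 (U(z) = 2 + 6 = 8)
m(S) = 8 - S
f = -16935 (f = -34439 + 17504 = -16935)
√(f + m(-147)) = √(-16935 + (8 - 1*(-147))) = √(-16935 + (8 + 147)) = √(-16935 + 155) = √(-16780) = 2*I*√4195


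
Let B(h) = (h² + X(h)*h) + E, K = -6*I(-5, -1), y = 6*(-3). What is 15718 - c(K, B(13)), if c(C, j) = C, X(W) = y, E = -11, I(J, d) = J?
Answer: 15688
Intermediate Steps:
y = -18
K = 30 (K = -6*(-5) = 30)
X(W) = -18
B(h) = -11 + h² - 18*h (B(h) = (h² - 18*h) - 11 = -11 + h² - 18*h)
15718 - c(K, B(13)) = 15718 - 1*30 = 15718 - 30 = 15688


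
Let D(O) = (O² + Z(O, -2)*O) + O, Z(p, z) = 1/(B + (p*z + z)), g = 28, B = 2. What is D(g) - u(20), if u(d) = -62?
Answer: 1747/2 ≈ 873.50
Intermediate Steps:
Z(p, z) = 1/(2 + z + p*z) (Z(p, z) = 1/(2 + (p*z + z)) = 1/(2 + (z + p*z)) = 1/(2 + z + p*z))
D(O) = -½ + O + O² (D(O) = (O² + O/(2 - 2 + O*(-2))) + O = (O² + O/(2 - 2 - 2*O)) + O = (O² + O/((-2*O))) + O = (O² + (-1/(2*O))*O) + O = (O² - ½) + O = (-½ + O²) + O = -½ + O + O²)
D(g) - u(20) = (-½ + 28 + 28²) - 1*(-62) = (-½ + 28 + 784) + 62 = 1623/2 + 62 = 1747/2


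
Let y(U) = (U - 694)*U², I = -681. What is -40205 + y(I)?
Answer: -637711580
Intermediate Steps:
y(U) = U²*(-694 + U) (y(U) = (-694 + U)*U² = U²*(-694 + U))
-40205 + y(I) = -40205 + (-681)²*(-694 - 681) = -40205 + 463761*(-1375) = -40205 - 637671375 = -637711580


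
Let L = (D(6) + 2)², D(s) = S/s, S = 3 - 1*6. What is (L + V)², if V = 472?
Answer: 3598609/16 ≈ 2.2491e+5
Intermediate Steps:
S = -3 (S = 3 - 6 = -3)
D(s) = -3/s
L = 9/4 (L = (-3/6 + 2)² = (-3*⅙ + 2)² = (-½ + 2)² = (3/2)² = 9/4 ≈ 2.2500)
(L + V)² = (9/4 + 472)² = (1897/4)² = 3598609/16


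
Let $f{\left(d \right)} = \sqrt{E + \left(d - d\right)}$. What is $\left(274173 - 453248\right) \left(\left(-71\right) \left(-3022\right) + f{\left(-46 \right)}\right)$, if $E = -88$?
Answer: $-38422690150 - 358150 i \sqrt{22} \approx -3.8423 \cdot 10^{10} - 1.6799 \cdot 10^{6} i$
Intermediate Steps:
$f{\left(d \right)} = 2 i \sqrt{22}$ ($f{\left(d \right)} = \sqrt{-88 + \left(d - d\right)} = \sqrt{-88 + 0} = \sqrt{-88} = 2 i \sqrt{22}$)
$\left(274173 - 453248\right) \left(\left(-71\right) \left(-3022\right) + f{\left(-46 \right)}\right) = \left(274173 - 453248\right) \left(\left(-71\right) \left(-3022\right) + 2 i \sqrt{22}\right) = - 179075 \left(214562 + 2 i \sqrt{22}\right) = -38422690150 - 358150 i \sqrt{22}$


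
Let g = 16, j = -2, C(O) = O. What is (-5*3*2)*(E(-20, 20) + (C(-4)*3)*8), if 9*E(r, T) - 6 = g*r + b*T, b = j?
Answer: 4060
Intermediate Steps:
b = -2
E(r, T) = ⅔ - 2*T/9 + 16*r/9 (E(r, T) = ⅔ + (16*r - 2*T)/9 = ⅔ + (-2*T + 16*r)/9 = ⅔ + (-2*T/9 + 16*r/9) = ⅔ - 2*T/9 + 16*r/9)
(-5*3*2)*(E(-20, 20) + (C(-4)*3)*8) = (-5*3*2)*((⅔ - 2/9*20 + (16/9)*(-20)) - 4*3*8) = (-15*2)*((⅔ - 40/9 - 320/9) - 12*8) = -30*(-118/3 - 96) = -30*(-406/3) = 4060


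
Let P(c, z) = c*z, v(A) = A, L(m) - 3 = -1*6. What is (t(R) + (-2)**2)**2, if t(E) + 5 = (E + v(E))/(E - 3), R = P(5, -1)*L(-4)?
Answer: 9/4 ≈ 2.2500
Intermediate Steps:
L(m) = -3 (L(m) = 3 - 1*6 = 3 - 6 = -3)
R = 15 (R = (5*(-1))*(-3) = -5*(-3) = 15)
t(E) = -5 + 2*E/(-3 + E) (t(E) = -5 + (E + E)/(E - 3) = -5 + (2*E)/(-3 + E) = -5 + 2*E/(-3 + E))
(t(R) + (-2)**2)**2 = (3*(5 - 1*15)/(-3 + 15) + (-2)**2)**2 = (3*(5 - 15)/12 + 4)**2 = (3*(1/12)*(-10) + 4)**2 = (-5/2 + 4)**2 = (3/2)**2 = 9/4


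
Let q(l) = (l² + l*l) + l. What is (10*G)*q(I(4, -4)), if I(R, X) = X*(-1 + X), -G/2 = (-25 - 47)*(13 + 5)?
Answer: 21254400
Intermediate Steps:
G = 2592 (G = -2*(-25 - 47)*(13 + 5) = -(-144)*18 = -2*(-1296) = 2592)
q(l) = l + 2*l² (q(l) = (l² + l²) + l = 2*l² + l = l + 2*l²)
(10*G)*q(I(4, -4)) = (10*2592)*((-4*(-1 - 4))*(1 + 2*(-4*(-1 - 4)))) = 25920*((-4*(-5))*(1 + 2*(-4*(-5)))) = 25920*(20*(1 + 2*20)) = 25920*(20*(1 + 40)) = 25920*(20*41) = 25920*820 = 21254400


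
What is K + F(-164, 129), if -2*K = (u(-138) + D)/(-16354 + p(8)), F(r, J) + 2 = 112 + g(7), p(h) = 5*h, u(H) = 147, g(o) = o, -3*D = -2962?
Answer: 11455831/97884 ≈ 117.03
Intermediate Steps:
D = 2962/3 (D = -1/3*(-2962) = 2962/3 ≈ 987.33)
F(r, J) = 117 (F(r, J) = -2 + (112 + 7) = -2 + 119 = 117)
K = 3403/97884 (K = -(147 + 2962/3)/(2*(-16354 + 5*8)) = -3403/(6*(-16354 + 40)) = -3403/(6*(-16314)) = -3403*(-1)/(6*16314) = -1/2*(-3403/48942) = 3403/97884 ≈ 0.034766)
K + F(-164, 129) = 3403/97884 + 117 = 11455831/97884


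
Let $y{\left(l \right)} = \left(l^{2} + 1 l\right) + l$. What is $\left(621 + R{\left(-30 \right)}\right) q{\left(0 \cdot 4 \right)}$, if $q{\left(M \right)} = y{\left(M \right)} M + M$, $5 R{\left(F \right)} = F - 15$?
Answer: $0$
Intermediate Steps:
$R{\left(F \right)} = -3 + \frac{F}{5}$ ($R{\left(F \right)} = \frac{F - 15}{5} = \frac{-15 + F}{5} = -3 + \frac{F}{5}$)
$y{\left(l \right)} = l^{2} + 2 l$ ($y{\left(l \right)} = \left(l^{2} + l\right) + l = \left(l + l^{2}\right) + l = l^{2} + 2 l$)
$q{\left(M \right)} = M + M^{2} \left(2 + M\right)$ ($q{\left(M \right)} = M \left(2 + M\right) M + M = M^{2} \left(2 + M\right) + M = M + M^{2} \left(2 + M\right)$)
$\left(621 + R{\left(-30 \right)}\right) q{\left(0 \cdot 4 \right)} = \left(621 + \left(-3 + \frac{1}{5} \left(-30\right)\right)\right) 0 \cdot 4 \left(1 + 0 \cdot 4 \left(2 + 0 \cdot 4\right)\right) = \left(621 - 9\right) 0 \left(1 + 0 \left(2 + 0\right)\right) = \left(621 - 9\right) 0 \left(1 + 0 \cdot 2\right) = 612 \cdot 0 \left(1 + 0\right) = 612 \cdot 0 \cdot 1 = 612 \cdot 0 = 0$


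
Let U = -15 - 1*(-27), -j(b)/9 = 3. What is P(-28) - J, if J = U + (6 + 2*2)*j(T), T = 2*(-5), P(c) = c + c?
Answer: 202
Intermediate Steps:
P(c) = 2*c
T = -10
j(b) = -27 (j(b) = -9*3 = -27)
U = 12 (U = -15 + 27 = 12)
J = -258 (J = 12 + (6 + 2*2)*(-27) = 12 + (6 + 4)*(-27) = 12 + 10*(-27) = 12 - 270 = -258)
P(-28) - J = 2*(-28) - 1*(-258) = -56 + 258 = 202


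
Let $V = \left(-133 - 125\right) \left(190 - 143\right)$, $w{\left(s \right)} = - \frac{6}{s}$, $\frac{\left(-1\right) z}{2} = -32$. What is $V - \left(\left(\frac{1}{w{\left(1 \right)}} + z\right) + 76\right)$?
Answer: $- \frac{73595}{6} \approx -12266.0$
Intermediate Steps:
$z = 64$ ($z = \left(-2\right) \left(-32\right) = 64$)
$V = -12126$ ($V = \left(-258\right) 47 = -12126$)
$V - \left(\left(\frac{1}{w{\left(1 \right)}} + z\right) + 76\right) = -12126 - \left(\left(\frac{1}{\left(-6\right) 1^{-1}} + 64\right) + 76\right) = -12126 - \left(\left(\frac{1}{\left(-6\right) 1} + 64\right) + 76\right) = -12126 - \left(\left(\frac{1}{-6} + 64\right) + 76\right) = -12126 - \left(\left(- \frac{1}{6} + 64\right) + 76\right) = -12126 - \left(\frac{383}{6} + 76\right) = -12126 - \frac{839}{6} = - \frac{73595}{6}$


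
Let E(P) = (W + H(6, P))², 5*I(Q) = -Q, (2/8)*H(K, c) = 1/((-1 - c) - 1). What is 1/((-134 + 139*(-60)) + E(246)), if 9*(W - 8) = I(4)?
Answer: -7784100/65477274671 ≈ -0.00011888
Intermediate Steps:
H(K, c) = 4/(-2 - c) (H(K, c) = 4/((-1 - c) - 1) = 4/(-2 - c))
I(Q) = -Q/5 (I(Q) = (-Q)/5 = -Q/5)
W = 356/45 (W = 8 + (-⅕*4)/9 = 8 + (⅑)*(-⅘) = 8 - 4/45 = 356/45 ≈ 7.9111)
E(P) = (356/45 - 4/(2 + P))²
1/((-134 + 139*(-60)) + E(246)) = 1/((-134 + 139*(-60)) + 16*(133 + 89*246)²/(2025*(2 + 246)²)) = 1/((-134 - 8340) + (16/2025)*(133 + 21894)²/248²) = 1/(-8474 + (16/2025)*(1/61504)*22027²) = 1/(-8474 + (16/2025)*(1/61504)*485188729) = 1/(-8474 + 485188729/7784100) = 1/(-65477274671/7784100) = -7784100/65477274671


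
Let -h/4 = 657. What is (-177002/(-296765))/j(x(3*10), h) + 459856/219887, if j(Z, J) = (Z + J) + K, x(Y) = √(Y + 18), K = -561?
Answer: 66082032090300954/31600934637429215 - 101144*√3/431143286835 ≈ 2.0911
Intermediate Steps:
h = -2628 (h = -4*657 = -2628)
x(Y) = √(18 + Y)
j(Z, J) = -561 + J + Z (j(Z, J) = (Z + J) - 561 = (J + Z) - 561 = -561 + J + Z)
(-177002/(-296765))/j(x(3*10), h) + 459856/219887 = (-177002/(-296765))/(-561 - 2628 + √(18 + 3*10)) + 459856/219887 = (-177002*(-1/296765))/(-561 - 2628 + √(18 + 30)) + 459856*(1/219887) = 25286/(42395*(-561 - 2628 + √48)) + 459856/219887 = 25286/(42395*(-561 - 2628 + 4*√3)) + 459856/219887 = 25286/(42395*(-3189 + 4*√3)) + 459856/219887 = 459856/219887 + 25286/(42395*(-3189 + 4*√3))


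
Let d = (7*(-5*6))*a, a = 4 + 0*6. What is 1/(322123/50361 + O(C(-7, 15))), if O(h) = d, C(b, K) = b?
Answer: -50361/41981117 ≈ -0.0011996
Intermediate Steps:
a = 4 (a = 4 + 0 = 4)
d = -840 (d = (7*(-5*6))*4 = (7*(-30))*4 = -210*4 = -840)
O(h) = -840
1/(322123/50361 + O(C(-7, 15))) = 1/(322123/50361 - 840) = 1/(-41981117/50361) = -50361/41981117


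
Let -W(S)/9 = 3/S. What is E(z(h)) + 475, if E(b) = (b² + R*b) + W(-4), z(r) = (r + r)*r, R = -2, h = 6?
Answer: 22087/4 ≈ 5521.8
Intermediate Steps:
W(S) = -27/S
z(r) = 2*r² (z(r) = (2*r)*r = 2*r²)
E(b) = 27/4 + b² - 2*b (E(b) = (b² - 2*b) - 27/(-4) = (b² - 2*b) - 27*(-¼) = (b² - 2*b) + 27/4 = 27/4 + b² - 2*b)
E(z(h)) + 475 = (27/4 + (2*6²)² - 4*6²) + 475 = (27/4 + (2*36)² - 4*36) + 475 = (27/4 + 72² - 2*72) + 475 = (27/4 + 5184 - 144) + 475 = 20187/4 + 475 = 22087/4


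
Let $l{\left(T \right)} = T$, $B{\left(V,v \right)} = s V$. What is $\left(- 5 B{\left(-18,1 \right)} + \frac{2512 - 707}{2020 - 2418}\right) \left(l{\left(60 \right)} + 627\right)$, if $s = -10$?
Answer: $- \frac{247323435}{398} \approx -6.2142 \cdot 10^{5}$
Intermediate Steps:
$B{\left(V,v \right)} = - 10 V$
$\left(- 5 B{\left(-18,1 \right)} + \frac{2512 - 707}{2020 - 2418}\right) \left(l{\left(60 \right)} + 627\right) = \left(- 5 \left(\left(-10\right) \left(-18\right)\right) + \frac{2512 - 707}{2020 - 2418}\right) \left(60 + 627\right) = \left(\left(-5\right) 180 + \frac{1805}{-398}\right) 687 = \left(-900 + 1805 \left(- \frac{1}{398}\right)\right) 687 = \left(-900 - \frac{1805}{398}\right) 687 = \left(- \frac{360005}{398}\right) 687 = - \frac{247323435}{398}$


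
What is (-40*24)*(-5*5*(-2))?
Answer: -48000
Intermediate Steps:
(-40*24)*(-5*5*(-2)) = -(-24000)*(-2) = -960*50 = -48000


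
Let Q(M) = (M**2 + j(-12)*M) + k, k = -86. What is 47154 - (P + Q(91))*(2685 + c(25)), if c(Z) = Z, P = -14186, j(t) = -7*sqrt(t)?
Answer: 16282764 + 3452540*I*sqrt(3) ≈ 1.6283e+7 + 5.98e+6*I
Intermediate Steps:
Q(M) = -86 + M**2 - 14*I*M*sqrt(3) (Q(M) = (M**2 + (-14*I*sqrt(3))*M) - 86 = (M**2 - 14*I*M*sqrt(3)) - 86 = -86 + M**2 - 14*I*M*sqrt(3))
47154 - (P + Q(91))*(2685 + c(25)) = 47154 - (-14186 + (-86 + 91**2 - 14*I*91*sqrt(3)))*(2685 + 25) = 47154 - (-14186 + (-86 + 8281 - 1274*I*sqrt(3)))*2710 = 47154 - (-14186 + (8195 - 1274*I*sqrt(3)))*2710 = 47154 - (-5991 - 1274*I*sqrt(3))*2710 = 47154 - (-16235610 - 3452540*I*sqrt(3)) = 47154 + (16235610 + 3452540*I*sqrt(3)) = 16282764 + 3452540*I*sqrt(3)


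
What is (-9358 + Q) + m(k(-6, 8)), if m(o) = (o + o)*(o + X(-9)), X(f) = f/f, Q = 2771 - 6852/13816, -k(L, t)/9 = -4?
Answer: -13551755/3454 ≈ -3923.5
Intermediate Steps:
k(L, t) = 36 (k(L, t) = -9*(-4) = 36)
Q = 9569321/3454 (Q = 2771 - 6852/13816 = 2771 - 1*1713/3454 = 2771 - 1713/3454 = 9569321/3454 ≈ 2770.5)
X(f) = 1
m(o) = 2*o*(1 + o) (m(o) = (o + o)*(o + 1) = (2*o)*(1 + o) = 2*o*(1 + o))
(-9358 + Q) + m(k(-6, 8)) = (-9358 + 9569321/3454) + 2*36*(1 + 36) = -22753211/3454 + 2*36*37 = -22753211/3454 + 2664 = -13551755/3454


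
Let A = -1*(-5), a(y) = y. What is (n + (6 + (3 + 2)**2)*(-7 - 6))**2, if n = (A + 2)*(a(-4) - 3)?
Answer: 204304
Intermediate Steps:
A = 5
n = -49 (n = (5 + 2)*(-4 - 3) = 7*(-7) = -49)
(n + (6 + (3 + 2)**2)*(-7 - 6))**2 = (-49 + (6 + (3 + 2)**2)*(-7 - 6))**2 = (-49 + (6 + 5**2)*(-13))**2 = (-49 + (6 + 25)*(-13))**2 = (-49 + 31*(-13))**2 = (-49 - 403)**2 = (-452)**2 = 204304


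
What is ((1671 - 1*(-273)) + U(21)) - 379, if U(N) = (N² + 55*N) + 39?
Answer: 3200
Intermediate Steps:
U(N) = 39 + N² + 55*N
((1671 - 1*(-273)) + U(21)) - 379 = ((1671 - 1*(-273)) + (39 + 21² + 55*21)) - 379 = ((1671 + 273) + (39 + 441 + 1155)) - 379 = (1944 + 1635) - 379 = 3579 - 379 = 3200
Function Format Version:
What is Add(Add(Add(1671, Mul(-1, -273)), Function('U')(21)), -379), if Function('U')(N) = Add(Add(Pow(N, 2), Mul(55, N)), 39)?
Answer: 3200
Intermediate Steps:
Function('U')(N) = Add(39, Pow(N, 2), Mul(55, N))
Add(Add(Add(1671, Mul(-1, -273)), Function('U')(21)), -379) = Add(Add(Add(1671, Mul(-1, -273)), Add(39, Pow(21, 2), Mul(55, 21))), -379) = Add(Add(Add(1671, 273), Add(39, 441, 1155)), -379) = Add(Add(1944, 1635), -379) = Add(3579, -379) = 3200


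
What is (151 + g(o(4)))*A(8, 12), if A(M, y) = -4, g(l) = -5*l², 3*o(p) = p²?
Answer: -316/9 ≈ -35.111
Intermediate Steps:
o(p) = p²/3
(151 + g(o(4)))*A(8, 12) = (151 - 5*((⅓)*4²)²)*(-4) = (151 - 5*((⅓)*16)²)*(-4) = (151 - 5*(16/3)²)*(-4) = (151 - 5*256/9)*(-4) = (151 - 1280/9)*(-4) = (79/9)*(-4) = -316/9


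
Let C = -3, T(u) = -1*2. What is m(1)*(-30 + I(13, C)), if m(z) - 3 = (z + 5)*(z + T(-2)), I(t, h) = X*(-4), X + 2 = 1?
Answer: 78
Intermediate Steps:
X = -1 (X = -2 + 1 = -1)
T(u) = -2
I(t, h) = 4 (I(t, h) = -1*(-4) = 4)
m(z) = 3 + (-2 + z)*(5 + z) (m(z) = 3 + (z + 5)*(z - 2) = 3 + (5 + z)*(-2 + z) = 3 + (-2 + z)*(5 + z))
m(1)*(-30 + I(13, C)) = (-7 + 1² + 3*1)*(-30 + 4) = (-7 + 1 + 3)*(-26) = -3*(-26) = 78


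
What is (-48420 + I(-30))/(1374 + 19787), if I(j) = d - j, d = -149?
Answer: -48539/21161 ≈ -2.2938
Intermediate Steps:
I(j) = -149 - j
(-48420 + I(-30))/(1374 + 19787) = (-48420 + (-149 - 1*(-30)))/(1374 + 19787) = (-48420 + (-149 + 30))/21161 = (-48420 - 119)*(1/21161) = -48539*1/21161 = -48539/21161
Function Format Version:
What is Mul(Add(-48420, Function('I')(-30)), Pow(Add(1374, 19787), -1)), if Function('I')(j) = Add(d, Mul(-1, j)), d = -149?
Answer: Rational(-48539, 21161) ≈ -2.2938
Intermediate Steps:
Function('I')(j) = Add(-149, Mul(-1, j))
Mul(Add(-48420, Function('I')(-30)), Pow(Add(1374, 19787), -1)) = Mul(Add(-48420, Add(-149, Mul(-1, -30))), Pow(Add(1374, 19787), -1)) = Mul(Add(-48420, Add(-149, 30)), Pow(21161, -1)) = Mul(Add(-48420, -119), Rational(1, 21161)) = Mul(-48539, Rational(1, 21161)) = Rational(-48539, 21161)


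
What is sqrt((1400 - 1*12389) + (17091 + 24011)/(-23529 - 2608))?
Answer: I*sqrt(7508130171515)/26137 ≈ 104.84*I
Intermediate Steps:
sqrt((1400 - 1*12389) + (17091 + 24011)/(-23529 - 2608)) = sqrt((1400 - 12389) + 41102/(-26137)) = sqrt(-10989 + 41102*(-1/26137)) = sqrt(-10989 - 41102/26137) = sqrt(-287260595/26137) = I*sqrt(7508130171515)/26137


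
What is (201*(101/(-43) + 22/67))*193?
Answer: -3370359/43 ≈ -78381.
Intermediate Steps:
(201*(101/(-43) + 22/67))*193 = (201*(101*(-1/43) + 22*(1/67)))*193 = (201*(-101/43 + 22/67))*193 = (201*(-5821/2881))*193 = -17463/43*193 = -3370359/43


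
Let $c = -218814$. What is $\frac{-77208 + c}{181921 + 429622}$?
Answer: $- \frac{296022}{611543} \approx -0.48406$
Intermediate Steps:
$\frac{-77208 + c}{181921 + 429622} = \frac{-77208 - 218814}{181921 + 429622} = - \frac{296022}{611543}$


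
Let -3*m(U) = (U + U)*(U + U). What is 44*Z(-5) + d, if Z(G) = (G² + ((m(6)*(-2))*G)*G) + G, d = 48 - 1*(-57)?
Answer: 106585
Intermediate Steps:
m(U) = -4*U²/3 (m(U) = -(U + U)*(U + U)/3 = -2*U*2*U/3 = -4*U²/3)
d = 105 (d = 48 + 57 = 105)
Z(G) = G + 97*G² (Z(G) = (G² + ((-4/3*6²*(-2))*G)*G) + G = (G² + ((-4/3*36*(-2))*G)*G) + G = (G² + ((-48*(-2))*G)*G) + G = (G² + (96*G)*G) + G = (G² + 96*G²) + G = 97*G² + G = G + 97*G²)
44*Z(-5) + d = 44*(-5*(1 + 97*(-5))) + 105 = 44*(-5*(1 - 485)) + 105 = 44*(-5*(-484)) + 105 = 44*2420 + 105 = 106480 + 105 = 106585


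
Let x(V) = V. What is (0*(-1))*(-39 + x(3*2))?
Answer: 0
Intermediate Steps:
(0*(-1))*(-39 + x(3*2)) = (0*(-1))*(-39 + 3*2) = 0*(-39 + 6) = 0*(-33) = 0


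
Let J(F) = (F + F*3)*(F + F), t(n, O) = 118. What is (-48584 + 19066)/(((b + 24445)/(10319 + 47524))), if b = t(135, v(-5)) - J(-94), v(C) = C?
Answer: 189712186/5125 ≈ 37017.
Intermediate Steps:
J(F) = 8*F**2 (J(F) = (F + 3*F)*(2*F) = (4*F)*(2*F) = 8*F**2)
b = -70570 (b = 118 - 8*(-94)**2 = 118 - 8*8836 = 118 - 1*70688 = 118 - 70688 = -70570)
(-48584 + 19066)/(((b + 24445)/(10319 + 47524))) = (-48584 + 19066)/(((-70570 + 24445)/(10319 + 47524))) = -29518/((-46125/57843)) = -29518/((-46125*1/57843)) = -29518/(-5125/6427) = -29518*(-6427/5125) = 189712186/5125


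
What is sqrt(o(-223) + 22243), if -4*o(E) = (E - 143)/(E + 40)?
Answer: sqrt(88970)/2 ≈ 149.14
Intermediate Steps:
o(E) = -(-143 + E)/(4*(40 + E)) (o(E) = -(E - 143)/(4*(E + 40)) = -(-143 + E)/(4*(40 + E)))
sqrt(o(-223) + 22243) = sqrt((143 - 1*(-223))/(4*(40 - 223)) + 22243) = sqrt((1/4)*(143 + 223)/(-183) + 22243) = sqrt((1/4)*(-1/183)*366 + 22243) = sqrt(-1/2 + 22243) = sqrt(44485/2) = sqrt(88970)/2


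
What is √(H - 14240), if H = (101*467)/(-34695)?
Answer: I*√1904770792785/11565 ≈ 119.34*I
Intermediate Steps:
H = -47167/34695 (H = 47167*(-1/34695) = -47167/34695 ≈ -1.3595)
√(H - 14240) = √(-47167/34695 - 14240) = √(-494103967/34695) = I*√1904770792785/11565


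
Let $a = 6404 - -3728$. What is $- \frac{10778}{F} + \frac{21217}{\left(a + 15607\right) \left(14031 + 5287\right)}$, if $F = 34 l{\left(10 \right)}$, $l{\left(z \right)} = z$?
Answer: $- \frac{5629301088}{177580715} \approx -31.7$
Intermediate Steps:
$a = 10132$ ($a = 6404 + 3728 = 10132$)
$F = 340$ ($F = 34 \cdot 10 = 340$)
$- \frac{10778}{F} + \frac{21217}{\left(a + 15607\right) \left(14031 + 5287\right)} = - \frac{10778}{340} + \frac{21217}{\left(10132 + 15607\right) \left(14031 + 5287\right)} = \left(-10778\right) \frac{1}{340} + \frac{21217}{25739 \cdot 19318} = - \frac{317}{10} + \frac{21217}{497226002} = - \frac{317}{10} + 21217 \cdot \frac{1}{497226002} = - \frac{317}{10} + \frac{3031}{71032286} = - \frac{5629301088}{177580715}$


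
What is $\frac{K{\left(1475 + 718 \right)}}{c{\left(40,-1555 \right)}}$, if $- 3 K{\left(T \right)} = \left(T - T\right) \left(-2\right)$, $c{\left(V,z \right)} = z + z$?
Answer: $0$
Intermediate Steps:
$c{\left(V,z \right)} = 2 z$
$K{\left(T \right)} = 0$ ($K{\left(T \right)} = - \frac{\left(T - T\right) \left(-2\right)}{3} = - \frac{0 \left(-2\right)}{3} = \left(- \frac{1}{3}\right) 0 = 0$)
$\frac{K{\left(1475 + 718 \right)}}{c{\left(40,-1555 \right)}} = \frac{0}{2 \left(-1555\right)} = \frac{0}{-3110} = 0 \left(- \frac{1}{3110}\right) = 0$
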